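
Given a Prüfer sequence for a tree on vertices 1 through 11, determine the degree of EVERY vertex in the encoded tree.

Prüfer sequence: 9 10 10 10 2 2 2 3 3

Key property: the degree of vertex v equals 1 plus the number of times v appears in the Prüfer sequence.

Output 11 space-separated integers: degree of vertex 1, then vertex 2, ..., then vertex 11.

p_1 = 9: count[9] becomes 1
p_2 = 10: count[10] becomes 1
p_3 = 10: count[10] becomes 2
p_4 = 10: count[10] becomes 3
p_5 = 2: count[2] becomes 1
p_6 = 2: count[2] becomes 2
p_7 = 2: count[2] becomes 3
p_8 = 3: count[3] becomes 1
p_9 = 3: count[3] becomes 2
Degrees (1 + count): deg[1]=1+0=1, deg[2]=1+3=4, deg[3]=1+2=3, deg[4]=1+0=1, deg[5]=1+0=1, deg[6]=1+0=1, deg[7]=1+0=1, deg[8]=1+0=1, deg[9]=1+1=2, deg[10]=1+3=4, deg[11]=1+0=1

Answer: 1 4 3 1 1 1 1 1 2 4 1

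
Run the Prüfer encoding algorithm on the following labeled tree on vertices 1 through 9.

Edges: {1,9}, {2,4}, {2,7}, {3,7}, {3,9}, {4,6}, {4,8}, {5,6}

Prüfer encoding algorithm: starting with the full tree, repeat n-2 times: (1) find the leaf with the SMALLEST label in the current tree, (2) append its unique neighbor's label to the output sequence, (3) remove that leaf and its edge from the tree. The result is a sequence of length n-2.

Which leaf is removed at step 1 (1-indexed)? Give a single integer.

Answer: 1

Derivation:
Step 1: current leaves = {1,5,8}. Remove leaf 1 (neighbor: 9).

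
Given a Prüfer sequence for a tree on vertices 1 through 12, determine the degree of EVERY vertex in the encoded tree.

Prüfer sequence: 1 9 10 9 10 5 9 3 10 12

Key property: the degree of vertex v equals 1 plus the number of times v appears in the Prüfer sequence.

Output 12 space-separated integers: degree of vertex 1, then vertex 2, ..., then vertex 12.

p_1 = 1: count[1] becomes 1
p_2 = 9: count[9] becomes 1
p_3 = 10: count[10] becomes 1
p_4 = 9: count[9] becomes 2
p_5 = 10: count[10] becomes 2
p_6 = 5: count[5] becomes 1
p_7 = 9: count[9] becomes 3
p_8 = 3: count[3] becomes 1
p_9 = 10: count[10] becomes 3
p_10 = 12: count[12] becomes 1
Degrees (1 + count): deg[1]=1+1=2, deg[2]=1+0=1, deg[3]=1+1=2, deg[4]=1+0=1, deg[5]=1+1=2, deg[6]=1+0=1, deg[7]=1+0=1, deg[8]=1+0=1, deg[9]=1+3=4, deg[10]=1+3=4, deg[11]=1+0=1, deg[12]=1+1=2

Answer: 2 1 2 1 2 1 1 1 4 4 1 2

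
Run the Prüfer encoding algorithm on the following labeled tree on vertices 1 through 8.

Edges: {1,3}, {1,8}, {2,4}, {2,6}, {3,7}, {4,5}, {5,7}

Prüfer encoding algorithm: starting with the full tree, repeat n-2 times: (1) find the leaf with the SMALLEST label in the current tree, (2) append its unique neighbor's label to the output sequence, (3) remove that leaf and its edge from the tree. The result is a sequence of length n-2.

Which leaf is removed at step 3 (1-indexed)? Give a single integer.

Step 1: current leaves = {6,8}. Remove leaf 6 (neighbor: 2).
Step 2: current leaves = {2,8}. Remove leaf 2 (neighbor: 4).
Step 3: current leaves = {4,8}. Remove leaf 4 (neighbor: 5).

Answer: 4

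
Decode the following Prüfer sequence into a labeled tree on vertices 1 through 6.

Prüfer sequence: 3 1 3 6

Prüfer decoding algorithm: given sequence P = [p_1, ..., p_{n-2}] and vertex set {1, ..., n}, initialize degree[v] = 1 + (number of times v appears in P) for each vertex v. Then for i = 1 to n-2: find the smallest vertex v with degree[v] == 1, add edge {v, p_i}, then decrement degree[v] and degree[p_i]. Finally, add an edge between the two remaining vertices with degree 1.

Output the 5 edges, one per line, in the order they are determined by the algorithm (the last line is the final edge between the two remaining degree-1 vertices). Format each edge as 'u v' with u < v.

Initial degrees: {1:2, 2:1, 3:3, 4:1, 5:1, 6:2}
Step 1: smallest deg-1 vertex = 2, p_1 = 3. Add edge {2,3}. Now deg[2]=0, deg[3]=2.
Step 2: smallest deg-1 vertex = 4, p_2 = 1. Add edge {1,4}. Now deg[4]=0, deg[1]=1.
Step 3: smallest deg-1 vertex = 1, p_3 = 3. Add edge {1,3}. Now deg[1]=0, deg[3]=1.
Step 4: smallest deg-1 vertex = 3, p_4 = 6. Add edge {3,6}. Now deg[3]=0, deg[6]=1.
Final: two remaining deg-1 vertices are 5, 6. Add edge {5,6}.

Answer: 2 3
1 4
1 3
3 6
5 6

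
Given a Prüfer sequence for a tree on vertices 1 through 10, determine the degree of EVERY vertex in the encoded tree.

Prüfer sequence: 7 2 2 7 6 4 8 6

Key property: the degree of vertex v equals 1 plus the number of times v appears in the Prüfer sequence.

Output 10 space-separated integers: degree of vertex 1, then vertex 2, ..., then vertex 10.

p_1 = 7: count[7] becomes 1
p_2 = 2: count[2] becomes 1
p_3 = 2: count[2] becomes 2
p_4 = 7: count[7] becomes 2
p_5 = 6: count[6] becomes 1
p_6 = 4: count[4] becomes 1
p_7 = 8: count[8] becomes 1
p_8 = 6: count[6] becomes 2
Degrees (1 + count): deg[1]=1+0=1, deg[2]=1+2=3, deg[3]=1+0=1, deg[4]=1+1=2, deg[5]=1+0=1, deg[6]=1+2=3, deg[7]=1+2=3, deg[8]=1+1=2, deg[9]=1+0=1, deg[10]=1+0=1

Answer: 1 3 1 2 1 3 3 2 1 1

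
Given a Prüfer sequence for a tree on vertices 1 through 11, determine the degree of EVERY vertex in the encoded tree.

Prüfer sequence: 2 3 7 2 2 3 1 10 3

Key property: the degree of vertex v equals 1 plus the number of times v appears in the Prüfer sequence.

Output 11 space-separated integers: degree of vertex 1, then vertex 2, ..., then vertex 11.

Answer: 2 4 4 1 1 1 2 1 1 2 1

Derivation:
p_1 = 2: count[2] becomes 1
p_2 = 3: count[3] becomes 1
p_3 = 7: count[7] becomes 1
p_4 = 2: count[2] becomes 2
p_5 = 2: count[2] becomes 3
p_6 = 3: count[3] becomes 2
p_7 = 1: count[1] becomes 1
p_8 = 10: count[10] becomes 1
p_9 = 3: count[3] becomes 3
Degrees (1 + count): deg[1]=1+1=2, deg[2]=1+3=4, deg[3]=1+3=4, deg[4]=1+0=1, deg[5]=1+0=1, deg[6]=1+0=1, deg[7]=1+1=2, deg[8]=1+0=1, deg[9]=1+0=1, deg[10]=1+1=2, deg[11]=1+0=1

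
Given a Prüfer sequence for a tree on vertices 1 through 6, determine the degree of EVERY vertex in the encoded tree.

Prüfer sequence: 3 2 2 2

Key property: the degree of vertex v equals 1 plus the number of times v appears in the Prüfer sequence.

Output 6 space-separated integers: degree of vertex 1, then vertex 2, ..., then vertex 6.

Answer: 1 4 2 1 1 1

Derivation:
p_1 = 3: count[3] becomes 1
p_2 = 2: count[2] becomes 1
p_3 = 2: count[2] becomes 2
p_4 = 2: count[2] becomes 3
Degrees (1 + count): deg[1]=1+0=1, deg[2]=1+3=4, deg[3]=1+1=2, deg[4]=1+0=1, deg[5]=1+0=1, deg[6]=1+0=1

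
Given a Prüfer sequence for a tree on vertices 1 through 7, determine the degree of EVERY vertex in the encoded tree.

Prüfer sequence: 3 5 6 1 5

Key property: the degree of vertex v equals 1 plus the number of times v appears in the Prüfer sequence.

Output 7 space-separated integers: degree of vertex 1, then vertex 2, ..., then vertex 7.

p_1 = 3: count[3] becomes 1
p_2 = 5: count[5] becomes 1
p_3 = 6: count[6] becomes 1
p_4 = 1: count[1] becomes 1
p_5 = 5: count[5] becomes 2
Degrees (1 + count): deg[1]=1+1=2, deg[2]=1+0=1, deg[3]=1+1=2, deg[4]=1+0=1, deg[5]=1+2=3, deg[6]=1+1=2, deg[7]=1+0=1

Answer: 2 1 2 1 3 2 1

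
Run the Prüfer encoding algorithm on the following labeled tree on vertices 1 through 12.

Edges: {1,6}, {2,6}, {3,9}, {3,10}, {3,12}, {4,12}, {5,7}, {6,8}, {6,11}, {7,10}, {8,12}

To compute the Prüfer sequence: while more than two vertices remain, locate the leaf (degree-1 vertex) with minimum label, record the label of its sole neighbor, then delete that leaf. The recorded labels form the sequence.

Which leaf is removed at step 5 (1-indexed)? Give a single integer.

Answer: 7

Derivation:
Step 1: current leaves = {1,2,4,5,9,11}. Remove leaf 1 (neighbor: 6).
Step 2: current leaves = {2,4,5,9,11}. Remove leaf 2 (neighbor: 6).
Step 3: current leaves = {4,5,9,11}. Remove leaf 4 (neighbor: 12).
Step 4: current leaves = {5,9,11}. Remove leaf 5 (neighbor: 7).
Step 5: current leaves = {7,9,11}. Remove leaf 7 (neighbor: 10).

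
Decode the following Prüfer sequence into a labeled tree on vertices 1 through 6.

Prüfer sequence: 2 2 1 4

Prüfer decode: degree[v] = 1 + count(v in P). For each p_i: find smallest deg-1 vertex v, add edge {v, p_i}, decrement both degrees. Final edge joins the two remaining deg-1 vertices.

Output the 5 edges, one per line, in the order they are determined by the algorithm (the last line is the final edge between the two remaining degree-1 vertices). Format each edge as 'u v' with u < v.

Answer: 2 3
2 5
1 2
1 4
4 6

Derivation:
Initial degrees: {1:2, 2:3, 3:1, 4:2, 5:1, 6:1}
Step 1: smallest deg-1 vertex = 3, p_1 = 2. Add edge {2,3}. Now deg[3]=0, deg[2]=2.
Step 2: smallest deg-1 vertex = 5, p_2 = 2. Add edge {2,5}. Now deg[5]=0, deg[2]=1.
Step 3: smallest deg-1 vertex = 2, p_3 = 1. Add edge {1,2}. Now deg[2]=0, deg[1]=1.
Step 4: smallest deg-1 vertex = 1, p_4 = 4. Add edge {1,4}. Now deg[1]=0, deg[4]=1.
Final: two remaining deg-1 vertices are 4, 6. Add edge {4,6}.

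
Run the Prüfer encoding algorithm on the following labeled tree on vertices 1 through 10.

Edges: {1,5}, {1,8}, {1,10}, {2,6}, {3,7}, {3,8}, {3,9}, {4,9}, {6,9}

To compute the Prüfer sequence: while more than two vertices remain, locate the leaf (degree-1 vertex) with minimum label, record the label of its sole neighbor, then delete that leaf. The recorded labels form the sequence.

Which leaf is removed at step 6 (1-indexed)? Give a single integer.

Step 1: current leaves = {2,4,5,7,10}. Remove leaf 2 (neighbor: 6).
Step 2: current leaves = {4,5,6,7,10}. Remove leaf 4 (neighbor: 9).
Step 3: current leaves = {5,6,7,10}. Remove leaf 5 (neighbor: 1).
Step 4: current leaves = {6,7,10}. Remove leaf 6 (neighbor: 9).
Step 5: current leaves = {7,9,10}. Remove leaf 7 (neighbor: 3).
Step 6: current leaves = {9,10}. Remove leaf 9 (neighbor: 3).

Answer: 9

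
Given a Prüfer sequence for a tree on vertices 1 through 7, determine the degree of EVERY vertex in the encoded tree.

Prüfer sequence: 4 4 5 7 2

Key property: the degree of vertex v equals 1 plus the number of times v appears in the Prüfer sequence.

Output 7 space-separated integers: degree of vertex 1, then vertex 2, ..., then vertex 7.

Answer: 1 2 1 3 2 1 2

Derivation:
p_1 = 4: count[4] becomes 1
p_2 = 4: count[4] becomes 2
p_3 = 5: count[5] becomes 1
p_4 = 7: count[7] becomes 1
p_5 = 2: count[2] becomes 1
Degrees (1 + count): deg[1]=1+0=1, deg[2]=1+1=2, deg[3]=1+0=1, deg[4]=1+2=3, deg[5]=1+1=2, deg[6]=1+0=1, deg[7]=1+1=2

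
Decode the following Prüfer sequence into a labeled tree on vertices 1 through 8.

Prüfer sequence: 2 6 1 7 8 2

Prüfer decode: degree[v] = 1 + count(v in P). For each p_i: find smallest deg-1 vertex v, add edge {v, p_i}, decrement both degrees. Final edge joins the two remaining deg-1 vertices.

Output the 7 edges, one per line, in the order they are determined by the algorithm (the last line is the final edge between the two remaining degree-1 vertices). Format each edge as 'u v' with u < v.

Answer: 2 3
4 6
1 5
1 7
6 8
2 7
2 8

Derivation:
Initial degrees: {1:2, 2:3, 3:1, 4:1, 5:1, 6:2, 7:2, 8:2}
Step 1: smallest deg-1 vertex = 3, p_1 = 2. Add edge {2,3}. Now deg[3]=0, deg[2]=2.
Step 2: smallest deg-1 vertex = 4, p_2 = 6. Add edge {4,6}. Now deg[4]=0, deg[6]=1.
Step 3: smallest deg-1 vertex = 5, p_3 = 1. Add edge {1,5}. Now deg[5]=0, deg[1]=1.
Step 4: smallest deg-1 vertex = 1, p_4 = 7. Add edge {1,7}. Now deg[1]=0, deg[7]=1.
Step 5: smallest deg-1 vertex = 6, p_5 = 8. Add edge {6,8}. Now deg[6]=0, deg[8]=1.
Step 6: smallest deg-1 vertex = 7, p_6 = 2. Add edge {2,7}. Now deg[7]=0, deg[2]=1.
Final: two remaining deg-1 vertices are 2, 8. Add edge {2,8}.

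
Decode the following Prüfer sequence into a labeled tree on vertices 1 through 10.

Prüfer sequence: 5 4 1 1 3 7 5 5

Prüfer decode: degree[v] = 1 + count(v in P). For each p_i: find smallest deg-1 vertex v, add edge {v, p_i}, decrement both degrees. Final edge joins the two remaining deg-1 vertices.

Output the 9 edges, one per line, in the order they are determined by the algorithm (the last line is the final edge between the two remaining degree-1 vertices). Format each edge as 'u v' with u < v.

Answer: 2 5
4 6
1 4
1 8
1 3
3 7
5 7
5 9
5 10

Derivation:
Initial degrees: {1:3, 2:1, 3:2, 4:2, 5:4, 6:1, 7:2, 8:1, 9:1, 10:1}
Step 1: smallest deg-1 vertex = 2, p_1 = 5. Add edge {2,5}. Now deg[2]=0, deg[5]=3.
Step 2: smallest deg-1 vertex = 6, p_2 = 4. Add edge {4,6}. Now deg[6]=0, deg[4]=1.
Step 3: smallest deg-1 vertex = 4, p_3 = 1. Add edge {1,4}. Now deg[4]=0, deg[1]=2.
Step 4: smallest deg-1 vertex = 8, p_4 = 1. Add edge {1,8}. Now deg[8]=0, deg[1]=1.
Step 5: smallest deg-1 vertex = 1, p_5 = 3. Add edge {1,3}. Now deg[1]=0, deg[3]=1.
Step 6: smallest deg-1 vertex = 3, p_6 = 7. Add edge {3,7}. Now deg[3]=0, deg[7]=1.
Step 7: smallest deg-1 vertex = 7, p_7 = 5. Add edge {5,7}. Now deg[7]=0, deg[5]=2.
Step 8: smallest deg-1 vertex = 9, p_8 = 5. Add edge {5,9}. Now deg[9]=0, deg[5]=1.
Final: two remaining deg-1 vertices are 5, 10. Add edge {5,10}.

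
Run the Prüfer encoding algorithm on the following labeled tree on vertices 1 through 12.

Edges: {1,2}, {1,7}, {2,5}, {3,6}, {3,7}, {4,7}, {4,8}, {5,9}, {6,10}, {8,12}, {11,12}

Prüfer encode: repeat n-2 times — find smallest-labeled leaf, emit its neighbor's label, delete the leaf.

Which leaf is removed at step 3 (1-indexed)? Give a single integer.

Answer: 2

Derivation:
Step 1: current leaves = {9,10,11}. Remove leaf 9 (neighbor: 5).
Step 2: current leaves = {5,10,11}. Remove leaf 5 (neighbor: 2).
Step 3: current leaves = {2,10,11}. Remove leaf 2 (neighbor: 1).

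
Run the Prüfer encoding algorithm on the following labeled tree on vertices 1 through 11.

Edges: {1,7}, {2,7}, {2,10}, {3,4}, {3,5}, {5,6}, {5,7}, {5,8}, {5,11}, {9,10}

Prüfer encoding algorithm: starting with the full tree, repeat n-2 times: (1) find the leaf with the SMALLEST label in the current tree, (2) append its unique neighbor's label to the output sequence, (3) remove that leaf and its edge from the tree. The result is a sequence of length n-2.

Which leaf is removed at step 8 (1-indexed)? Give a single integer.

Answer: 2

Derivation:
Step 1: current leaves = {1,4,6,8,9,11}. Remove leaf 1 (neighbor: 7).
Step 2: current leaves = {4,6,8,9,11}. Remove leaf 4 (neighbor: 3).
Step 3: current leaves = {3,6,8,9,11}. Remove leaf 3 (neighbor: 5).
Step 4: current leaves = {6,8,9,11}. Remove leaf 6 (neighbor: 5).
Step 5: current leaves = {8,9,11}. Remove leaf 8 (neighbor: 5).
Step 6: current leaves = {9,11}. Remove leaf 9 (neighbor: 10).
Step 7: current leaves = {10,11}. Remove leaf 10 (neighbor: 2).
Step 8: current leaves = {2,11}. Remove leaf 2 (neighbor: 7).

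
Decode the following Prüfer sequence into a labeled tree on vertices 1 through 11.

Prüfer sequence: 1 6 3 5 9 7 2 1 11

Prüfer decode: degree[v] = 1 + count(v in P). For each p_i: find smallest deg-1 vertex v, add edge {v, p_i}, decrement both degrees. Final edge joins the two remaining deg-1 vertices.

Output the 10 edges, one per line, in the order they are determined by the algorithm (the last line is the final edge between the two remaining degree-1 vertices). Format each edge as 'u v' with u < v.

Answer: 1 4
6 8
3 6
3 5
5 9
7 9
2 7
1 2
1 11
10 11

Derivation:
Initial degrees: {1:3, 2:2, 3:2, 4:1, 5:2, 6:2, 7:2, 8:1, 9:2, 10:1, 11:2}
Step 1: smallest deg-1 vertex = 4, p_1 = 1. Add edge {1,4}. Now deg[4]=0, deg[1]=2.
Step 2: smallest deg-1 vertex = 8, p_2 = 6. Add edge {6,8}. Now deg[8]=0, deg[6]=1.
Step 3: smallest deg-1 vertex = 6, p_3 = 3. Add edge {3,6}. Now deg[6]=0, deg[3]=1.
Step 4: smallest deg-1 vertex = 3, p_4 = 5. Add edge {3,5}. Now deg[3]=0, deg[5]=1.
Step 5: smallest deg-1 vertex = 5, p_5 = 9. Add edge {5,9}. Now deg[5]=0, deg[9]=1.
Step 6: smallest deg-1 vertex = 9, p_6 = 7. Add edge {7,9}. Now deg[9]=0, deg[7]=1.
Step 7: smallest deg-1 vertex = 7, p_7 = 2. Add edge {2,7}. Now deg[7]=0, deg[2]=1.
Step 8: smallest deg-1 vertex = 2, p_8 = 1. Add edge {1,2}. Now deg[2]=0, deg[1]=1.
Step 9: smallest deg-1 vertex = 1, p_9 = 11. Add edge {1,11}. Now deg[1]=0, deg[11]=1.
Final: two remaining deg-1 vertices are 10, 11. Add edge {10,11}.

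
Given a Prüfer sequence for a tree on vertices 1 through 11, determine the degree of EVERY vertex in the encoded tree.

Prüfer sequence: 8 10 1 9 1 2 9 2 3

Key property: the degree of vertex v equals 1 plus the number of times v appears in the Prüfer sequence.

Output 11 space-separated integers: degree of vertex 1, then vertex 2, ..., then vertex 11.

p_1 = 8: count[8] becomes 1
p_2 = 10: count[10] becomes 1
p_3 = 1: count[1] becomes 1
p_4 = 9: count[9] becomes 1
p_5 = 1: count[1] becomes 2
p_6 = 2: count[2] becomes 1
p_7 = 9: count[9] becomes 2
p_8 = 2: count[2] becomes 2
p_9 = 3: count[3] becomes 1
Degrees (1 + count): deg[1]=1+2=3, deg[2]=1+2=3, deg[3]=1+1=2, deg[4]=1+0=1, deg[5]=1+0=1, deg[6]=1+0=1, deg[7]=1+0=1, deg[8]=1+1=2, deg[9]=1+2=3, deg[10]=1+1=2, deg[11]=1+0=1

Answer: 3 3 2 1 1 1 1 2 3 2 1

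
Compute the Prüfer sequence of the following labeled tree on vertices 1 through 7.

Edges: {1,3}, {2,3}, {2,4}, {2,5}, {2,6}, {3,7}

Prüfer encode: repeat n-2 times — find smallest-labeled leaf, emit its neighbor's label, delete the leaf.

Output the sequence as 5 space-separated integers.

Answer: 3 2 2 2 3

Derivation:
Step 1: leaves = {1,4,5,6,7}. Remove smallest leaf 1, emit neighbor 3.
Step 2: leaves = {4,5,6,7}. Remove smallest leaf 4, emit neighbor 2.
Step 3: leaves = {5,6,7}. Remove smallest leaf 5, emit neighbor 2.
Step 4: leaves = {6,7}. Remove smallest leaf 6, emit neighbor 2.
Step 5: leaves = {2,7}. Remove smallest leaf 2, emit neighbor 3.
Done: 2 vertices remain (3, 7). Sequence = [3 2 2 2 3]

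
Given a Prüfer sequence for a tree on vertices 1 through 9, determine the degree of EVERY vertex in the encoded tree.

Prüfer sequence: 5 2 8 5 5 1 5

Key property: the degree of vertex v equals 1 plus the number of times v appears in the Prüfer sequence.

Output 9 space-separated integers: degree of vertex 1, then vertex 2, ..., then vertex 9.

Answer: 2 2 1 1 5 1 1 2 1

Derivation:
p_1 = 5: count[5] becomes 1
p_2 = 2: count[2] becomes 1
p_3 = 8: count[8] becomes 1
p_4 = 5: count[5] becomes 2
p_5 = 5: count[5] becomes 3
p_6 = 1: count[1] becomes 1
p_7 = 5: count[5] becomes 4
Degrees (1 + count): deg[1]=1+1=2, deg[2]=1+1=2, deg[3]=1+0=1, deg[4]=1+0=1, deg[5]=1+4=5, deg[6]=1+0=1, deg[7]=1+0=1, deg[8]=1+1=2, deg[9]=1+0=1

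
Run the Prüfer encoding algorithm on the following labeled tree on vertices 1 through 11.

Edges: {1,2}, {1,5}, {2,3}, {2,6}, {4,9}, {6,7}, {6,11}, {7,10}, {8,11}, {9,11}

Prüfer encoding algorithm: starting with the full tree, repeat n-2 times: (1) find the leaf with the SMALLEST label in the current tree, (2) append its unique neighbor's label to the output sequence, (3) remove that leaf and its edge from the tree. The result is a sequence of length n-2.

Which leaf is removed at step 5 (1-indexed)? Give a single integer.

Answer: 2

Derivation:
Step 1: current leaves = {3,4,5,8,10}. Remove leaf 3 (neighbor: 2).
Step 2: current leaves = {4,5,8,10}. Remove leaf 4 (neighbor: 9).
Step 3: current leaves = {5,8,9,10}. Remove leaf 5 (neighbor: 1).
Step 4: current leaves = {1,8,9,10}. Remove leaf 1 (neighbor: 2).
Step 5: current leaves = {2,8,9,10}. Remove leaf 2 (neighbor: 6).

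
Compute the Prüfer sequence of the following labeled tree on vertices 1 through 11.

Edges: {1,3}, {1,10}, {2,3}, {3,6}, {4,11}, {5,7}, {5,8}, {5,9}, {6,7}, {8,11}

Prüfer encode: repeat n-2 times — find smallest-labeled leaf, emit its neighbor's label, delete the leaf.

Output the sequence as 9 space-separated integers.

Answer: 3 11 5 1 3 6 7 5 8

Derivation:
Step 1: leaves = {2,4,9,10}. Remove smallest leaf 2, emit neighbor 3.
Step 2: leaves = {4,9,10}. Remove smallest leaf 4, emit neighbor 11.
Step 3: leaves = {9,10,11}. Remove smallest leaf 9, emit neighbor 5.
Step 4: leaves = {10,11}. Remove smallest leaf 10, emit neighbor 1.
Step 5: leaves = {1,11}. Remove smallest leaf 1, emit neighbor 3.
Step 6: leaves = {3,11}. Remove smallest leaf 3, emit neighbor 6.
Step 7: leaves = {6,11}. Remove smallest leaf 6, emit neighbor 7.
Step 8: leaves = {7,11}. Remove smallest leaf 7, emit neighbor 5.
Step 9: leaves = {5,11}. Remove smallest leaf 5, emit neighbor 8.
Done: 2 vertices remain (8, 11). Sequence = [3 11 5 1 3 6 7 5 8]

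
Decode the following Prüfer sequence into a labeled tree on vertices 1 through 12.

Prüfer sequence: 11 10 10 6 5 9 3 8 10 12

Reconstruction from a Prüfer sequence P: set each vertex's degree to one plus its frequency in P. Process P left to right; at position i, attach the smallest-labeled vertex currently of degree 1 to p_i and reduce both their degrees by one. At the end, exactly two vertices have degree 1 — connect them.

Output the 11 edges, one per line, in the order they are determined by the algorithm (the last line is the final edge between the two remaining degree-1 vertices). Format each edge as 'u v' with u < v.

Initial degrees: {1:1, 2:1, 3:2, 4:1, 5:2, 6:2, 7:1, 8:2, 9:2, 10:4, 11:2, 12:2}
Step 1: smallest deg-1 vertex = 1, p_1 = 11. Add edge {1,11}. Now deg[1]=0, deg[11]=1.
Step 2: smallest deg-1 vertex = 2, p_2 = 10. Add edge {2,10}. Now deg[2]=0, deg[10]=3.
Step 3: smallest deg-1 vertex = 4, p_3 = 10. Add edge {4,10}. Now deg[4]=0, deg[10]=2.
Step 4: smallest deg-1 vertex = 7, p_4 = 6. Add edge {6,7}. Now deg[7]=0, deg[6]=1.
Step 5: smallest deg-1 vertex = 6, p_5 = 5. Add edge {5,6}. Now deg[6]=0, deg[5]=1.
Step 6: smallest deg-1 vertex = 5, p_6 = 9. Add edge {5,9}. Now deg[5]=0, deg[9]=1.
Step 7: smallest deg-1 vertex = 9, p_7 = 3. Add edge {3,9}. Now deg[9]=0, deg[3]=1.
Step 8: smallest deg-1 vertex = 3, p_8 = 8. Add edge {3,8}. Now deg[3]=0, deg[8]=1.
Step 9: smallest deg-1 vertex = 8, p_9 = 10. Add edge {8,10}. Now deg[8]=0, deg[10]=1.
Step 10: smallest deg-1 vertex = 10, p_10 = 12. Add edge {10,12}. Now deg[10]=0, deg[12]=1.
Final: two remaining deg-1 vertices are 11, 12. Add edge {11,12}.

Answer: 1 11
2 10
4 10
6 7
5 6
5 9
3 9
3 8
8 10
10 12
11 12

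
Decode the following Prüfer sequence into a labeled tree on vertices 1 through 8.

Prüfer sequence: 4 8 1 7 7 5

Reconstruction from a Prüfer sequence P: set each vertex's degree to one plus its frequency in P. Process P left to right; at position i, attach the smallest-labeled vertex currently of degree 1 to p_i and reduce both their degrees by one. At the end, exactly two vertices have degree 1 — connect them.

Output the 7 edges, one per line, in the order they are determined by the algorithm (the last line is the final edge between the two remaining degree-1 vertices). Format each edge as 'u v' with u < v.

Answer: 2 4
3 8
1 4
1 7
6 7
5 7
5 8

Derivation:
Initial degrees: {1:2, 2:1, 3:1, 4:2, 5:2, 6:1, 7:3, 8:2}
Step 1: smallest deg-1 vertex = 2, p_1 = 4. Add edge {2,4}. Now deg[2]=0, deg[4]=1.
Step 2: smallest deg-1 vertex = 3, p_2 = 8. Add edge {3,8}. Now deg[3]=0, deg[8]=1.
Step 3: smallest deg-1 vertex = 4, p_3 = 1. Add edge {1,4}. Now deg[4]=0, deg[1]=1.
Step 4: smallest deg-1 vertex = 1, p_4 = 7. Add edge {1,7}. Now deg[1]=0, deg[7]=2.
Step 5: smallest deg-1 vertex = 6, p_5 = 7. Add edge {6,7}. Now deg[6]=0, deg[7]=1.
Step 6: smallest deg-1 vertex = 7, p_6 = 5. Add edge {5,7}. Now deg[7]=0, deg[5]=1.
Final: two remaining deg-1 vertices are 5, 8. Add edge {5,8}.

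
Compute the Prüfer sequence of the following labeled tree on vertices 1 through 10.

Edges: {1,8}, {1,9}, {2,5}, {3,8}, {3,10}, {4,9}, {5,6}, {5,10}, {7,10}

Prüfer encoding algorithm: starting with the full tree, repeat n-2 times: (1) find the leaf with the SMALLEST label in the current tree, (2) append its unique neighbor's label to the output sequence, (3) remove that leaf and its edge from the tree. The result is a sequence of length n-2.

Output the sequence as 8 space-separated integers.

Answer: 5 9 5 10 10 1 8 3

Derivation:
Step 1: leaves = {2,4,6,7}. Remove smallest leaf 2, emit neighbor 5.
Step 2: leaves = {4,6,7}. Remove smallest leaf 4, emit neighbor 9.
Step 3: leaves = {6,7,9}. Remove smallest leaf 6, emit neighbor 5.
Step 4: leaves = {5,7,9}. Remove smallest leaf 5, emit neighbor 10.
Step 5: leaves = {7,9}. Remove smallest leaf 7, emit neighbor 10.
Step 6: leaves = {9,10}. Remove smallest leaf 9, emit neighbor 1.
Step 7: leaves = {1,10}. Remove smallest leaf 1, emit neighbor 8.
Step 8: leaves = {8,10}. Remove smallest leaf 8, emit neighbor 3.
Done: 2 vertices remain (3, 10). Sequence = [5 9 5 10 10 1 8 3]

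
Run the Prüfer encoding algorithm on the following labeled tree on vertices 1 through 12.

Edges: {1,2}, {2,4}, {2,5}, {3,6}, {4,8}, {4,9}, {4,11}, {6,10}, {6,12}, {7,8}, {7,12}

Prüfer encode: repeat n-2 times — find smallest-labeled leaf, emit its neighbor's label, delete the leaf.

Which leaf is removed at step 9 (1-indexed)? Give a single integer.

Step 1: current leaves = {1,3,5,9,10,11}. Remove leaf 1 (neighbor: 2).
Step 2: current leaves = {3,5,9,10,11}. Remove leaf 3 (neighbor: 6).
Step 3: current leaves = {5,9,10,11}. Remove leaf 5 (neighbor: 2).
Step 4: current leaves = {2,9,10,11}. Remove leaf 2 (neighbor: 4).
Step 5: current leaves = {9,10,11}. Remove leaf 9 (neighbor: 4).
Step 6: current leaves = {10,11}. Remove leaf 10 (neighbor: 6).
Step 7: current leaves = {6,11}. Remove leaf 6 (neighbor: 12).
Step 8: current leaves = {11,12}. Remove leaf 11 (neighbor: 4).
Step 9: current leaves = {4,12}. Remove leaf 4 (neighbor: 8).

Answer: 4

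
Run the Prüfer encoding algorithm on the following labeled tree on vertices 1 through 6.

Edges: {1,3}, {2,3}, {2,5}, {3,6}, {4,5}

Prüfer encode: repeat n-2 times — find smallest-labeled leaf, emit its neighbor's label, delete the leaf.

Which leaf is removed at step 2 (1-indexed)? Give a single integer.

Answer: 4

Derivation:
Step 1: current leaves = {1,4,6}. Remove leaf 1 (neighbor: 3).
Step 2: current leaves = {4,6}. Remove leaf 4 (neighbor: 5).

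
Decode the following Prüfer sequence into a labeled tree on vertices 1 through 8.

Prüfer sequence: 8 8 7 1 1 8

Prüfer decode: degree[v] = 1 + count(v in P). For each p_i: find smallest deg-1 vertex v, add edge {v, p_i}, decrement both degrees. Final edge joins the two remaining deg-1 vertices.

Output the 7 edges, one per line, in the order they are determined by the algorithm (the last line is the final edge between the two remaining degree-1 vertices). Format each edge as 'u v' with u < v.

Initial degrees: {1:3, 2:1, 3:1, 4:1, 5:1, 6:1, 7:2, 8:4}
Step 1: smallest deg-1 vertex = 2, p_1 = 8. Add edge {2,8}. Now deg[2]=0, deg[8]=3.
Step 2: smallest deg-1 vertex = 3, p_2 = 8. Add edge {3,8}. Now deg[3]=0, deg[8]=2.
Step 3: smallest deg-1 vertex = 4, p_3 = 7. Add edge {4,7}. Now deg[4]=0, deg[7]=1.
Step 4: smallest deg-1 vertex = 5, p_4 = 1. Add edge {1,5}. Now deg[5]=0, deg[1]=2.
Step 5: smallest deg-1 vertex = 6, p_5 = 1. Add edge {1,6}. Now deg[6]=0, deg[1]=1.
Step 6: smallest deg-1 vertex = 1, p_6 = 8. Add edge {1,8}. Now deg[1]=0, deg[8]=1.
Final: two remaining deg-1 vertices are 7, 8. Add edge {7,8}.

Answer: 2 8
3 8
4 7
1 5
1 6
1 8
7 8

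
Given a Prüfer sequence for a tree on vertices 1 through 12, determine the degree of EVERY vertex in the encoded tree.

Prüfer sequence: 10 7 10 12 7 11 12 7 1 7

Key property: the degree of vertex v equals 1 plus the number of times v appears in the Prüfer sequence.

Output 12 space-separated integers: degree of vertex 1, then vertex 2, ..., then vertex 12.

Answer: 2 1 1 1 1 1 5 1 1 3 2 3

Derivation:
p_1 = 10: count[10] becomes 1
p_2 = 7: count[7] becomes 1
p_3 = 10: count[10] becomes 2
p_4 = 12: count[12] becomes 1
p_5 = 7: count[7] becomes 2
p_6 = 11: count[11] becomes 1
p_7 = 12: count[12] becomes 2
p_8 = 7: count[7] becomes 3
p_9 = 1: count[1] becomes 1
p_10 = 7: count[7] becomes 4
Degrees (1 + count): deg[1]=1+1=2, deg[2]=1+0=1, deg[3]=1+0=1, deg[4]=1+0=1, deg[5]=1+0=1, deg[6]=1+0=1, deg[7]=1+4=5, deg[8]=1+0=1, deg[9]=1+0=1, deg[10]=1+2=3, deg[11]=1+1=2, deg[12]=1+2=3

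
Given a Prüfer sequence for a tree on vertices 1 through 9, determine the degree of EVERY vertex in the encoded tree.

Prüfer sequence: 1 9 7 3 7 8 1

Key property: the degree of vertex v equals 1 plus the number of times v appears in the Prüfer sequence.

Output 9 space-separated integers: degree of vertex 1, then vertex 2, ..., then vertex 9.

Answer: 3 1 2 1 1 1 3 2 2

Derivation:
p_1 = 1: count[1] becomes 1
p_2 = 9: count[9] becomes 1
p_3 = 7: count[7] becomes 1
p_4 = 3: count[3] becomes 1
p_5 = 7: count[7] becomes 2
p_6 = 8: count[8] becomes 1
p_7 = 1: count[1] becomes 2
Degrees (1 + count): deg[1]=1+2=3, deg[2]=1+0=1, deg[3]=1+1=2, deg[4]=1+0=1, deg[5]=1+0=1, deg[6]=1+0=1, deg[7]=1+2=3, deg[8]=1+1=2, deg[9]=1+1=2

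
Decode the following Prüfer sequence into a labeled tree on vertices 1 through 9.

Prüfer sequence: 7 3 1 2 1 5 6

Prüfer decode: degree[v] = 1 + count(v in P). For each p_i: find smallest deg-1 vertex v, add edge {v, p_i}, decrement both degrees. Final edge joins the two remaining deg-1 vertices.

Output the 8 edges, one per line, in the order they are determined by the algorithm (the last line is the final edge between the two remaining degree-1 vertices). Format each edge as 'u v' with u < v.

Answer: 4 7
3 7
1 3
2 8
1 2
1 5
5 6
6 9

Derivation:
Initial degrees: {1:3, 2:2, 3:2, 4:1, 5:2, 6:2, 7:2, 8:1, 9:1}
Step 1: smallest deg-1 vertex = 4, p_1 = 7. Add edge {4,7}. Now deg[4]=0, deg[7]=1.
Step 2: smallest deg-1 vertex = 7, p_2 = 3. Add edge {3,7}. Now deg[7]=0, deg[3]=1.
Step 3: smallest deg-1 vertex = 3, p_3 = 1. Add edge {1,3}. Now deg[3]=0, deg[1]=2.
Step 4: smallest deg-1 vertex = 8, p_4 = 2. Add edge {2,8}. Now deg[8]=0, deg[2]=1.
Step 5: smallest deg-1 vertex = 2, p_5 = 1. Add edge {1,2}. Now deg[2]=0, deg[1]=1.
Step 6: smallest deg-1 vertex = 1, p_6 = 5. Add edge {1,5}. Now deg[1]=0, deg[5]=1.
Step 7: smallest deg-1 vertex = 5, p_7 = 6. Add edge {5,6}. Now deg[5]=0, deg[6]=1.
Final: two remaining deg-1 vertices are 6, 9. Add edge {6,9}.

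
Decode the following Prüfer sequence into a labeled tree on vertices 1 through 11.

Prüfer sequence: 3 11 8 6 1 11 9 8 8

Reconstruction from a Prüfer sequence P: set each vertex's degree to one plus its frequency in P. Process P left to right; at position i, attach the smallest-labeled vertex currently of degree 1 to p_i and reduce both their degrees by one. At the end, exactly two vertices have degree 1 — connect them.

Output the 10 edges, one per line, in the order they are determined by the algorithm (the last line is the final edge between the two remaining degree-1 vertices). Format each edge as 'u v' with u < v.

Answer: 2 3
3 11
4 8
5 6
1 6
1 11
7 9
8 9
8 10
8 11

Derivation:
Initial degrees: {1:2, 2:1, 3:2, 4:1, 5:1, 6:2, 7:1, 8:4, 9:2, 10:1, 11:3}
Step 1: smallest deg-1 vertex = 2, p_1 = 3. Add edge {2,3}. Now deg[2]=0, deg[3]=1.
Step 2: smallest deg-1 vertex = 3, p_2 = 11. Add edge {3,11}. Now deg[3]=0, deg[11]=2.
Step 3: smallest deg-1 vertex = 4, p_3 = 8. Add edge {4,8}. Now deg[4]=0, deg[8]=3.
Step 4: smallest deg-1 vertex = 5, p_4 = 6. Add edge {5,6}. Now deg[5]=0, deg[6]=1.
Step 5: smallest deg-1 vertex = 6, p_5 = 1. Add edge {1,6}. Now deg[6]=0, deg[1]=1.
Step 6: smallest deg-1 vertex = 1, p_6 = 11. Add edge {1,11}. Now deg[1]=0, deg[11]=1.
Step 7: smallest deg-1 vertex = 7, p_7 = 9. Add edge {7,9}. Now deg[7]=0, deg[9]=1.
Step 8: smallest deg-1 vertex = 9, p_8 = 8. Add edge {8,9}. Now deg[9]=0, deg[8]=2.
Step 9: smallest deg-1 vertex = 10, p_9 = 8. Add edge {8,10}. Now deg[10]=0, deg[8]=1.
Final: two remaining deg-1 vertices are 8, 11. Add edge {8,11}.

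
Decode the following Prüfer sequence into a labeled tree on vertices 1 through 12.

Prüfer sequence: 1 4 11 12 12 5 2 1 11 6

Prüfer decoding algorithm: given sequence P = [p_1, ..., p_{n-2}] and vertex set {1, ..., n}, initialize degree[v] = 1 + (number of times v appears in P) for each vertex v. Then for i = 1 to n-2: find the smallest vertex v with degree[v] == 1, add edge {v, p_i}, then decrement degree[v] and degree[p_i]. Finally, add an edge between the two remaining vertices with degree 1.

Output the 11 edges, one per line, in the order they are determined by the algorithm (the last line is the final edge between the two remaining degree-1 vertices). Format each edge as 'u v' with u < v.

Answer: 1 3
4 7
4 11
8 12
9 12
5 10
2 5
1 2
1 11
6 11
6 12

Derivation:
Initial degrees: {1:3, 2:2, 3:1, 4:2, 5:2, 6:2, 7:1, 8:1, 9:1, 10:1, 11:3, 12:3}
Step 1: smallest deg-1 vertex = 3, p_1 = 1. Add edge {1,3}. Now deg[3]=0, deg[1]=2.
Step 2: smallest deg-1 vertex = 7, p_2 = 4. Add edge {4,7}. Now deg[7]=0, deg[4]=1.
Step 3: smallest deg-1 vertex = 4, p_3 = 11. Add edge {4,11}. Now deg[4]=0, deg[11]=2.
Step 4: smallest deg-1 vertex = 8, p_4 = 12. Add edge {8,12}. Now deg[8]=0, deg[12]=2.
Step 5: smallest deg-1 vertex = 9, p_5 = 12. Add edge {9,12}. Now deg[9]=0, deg[12]=1.
Step 6: smallest deg-1 vertex = 10, p_6 = 5. Add edge {5,10}. Now deg[10]=0, deg[5]=1.
Step 7: smallest deg-1 vertex = 5, p_7 = 2. Add edge {2,5}. Now deg[5]=0, deg[2]=1.
Step 8: smallest deg-1 vertex = 2, p_8 = 1. Add edge {1,2}. Now deg[2]=0, deg[1]=1.
Step 9: smallest deg-1 vertex = 1, p_9 = 11. Add edge {1,11}. Now deg[1]=0, deg[11]=1.
Step 10: smallest deg-1 vertex = 11, p_10 = 6. Add edge {6,11}. Now deg[11]=0, deg[6]=1.
Final: two remaining deg-1 vertices are 6, 12. Add edge {6,12}.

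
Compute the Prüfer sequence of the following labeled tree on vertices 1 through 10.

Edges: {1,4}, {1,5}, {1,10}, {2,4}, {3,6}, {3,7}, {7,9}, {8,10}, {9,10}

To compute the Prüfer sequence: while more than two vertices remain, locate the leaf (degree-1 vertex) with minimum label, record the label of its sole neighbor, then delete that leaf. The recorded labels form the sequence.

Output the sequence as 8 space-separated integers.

Answer: 4 1 1 10 3 7 9 10

Derivation:
Step 1: leaves = {2,5,6,8}. Remove smallest leaf 2, emit neighbor 4.
Step 2: leaves = {4,5,6,8}. Remove smallest leaf 4, emit neighbor 1.
Step 3: leaves = {5,6,8}. Remove smallest leaf 5, emit neighbor 1.
Step 4: leaves = {1,6,8}. Remove smallest leaf 1, emit neighbor 10.
Step 5: leaves = {6,8}. Remove smallest leaf 6, emit neighbor 3.
Step 6: leaves = {3,8}. Remove smallest leaf 3, emit neighbor 7.
Step 7: leaves = {7,8}. Remove smallest leaf 7, emit neighbor 9.
Step 8: leaves = {8,9}. Remove smallest leaf 8, emit neighbor 10.
Done: 2 vertices remain (9, 10). Sequence = [4 1 1 10 3 7 9 10]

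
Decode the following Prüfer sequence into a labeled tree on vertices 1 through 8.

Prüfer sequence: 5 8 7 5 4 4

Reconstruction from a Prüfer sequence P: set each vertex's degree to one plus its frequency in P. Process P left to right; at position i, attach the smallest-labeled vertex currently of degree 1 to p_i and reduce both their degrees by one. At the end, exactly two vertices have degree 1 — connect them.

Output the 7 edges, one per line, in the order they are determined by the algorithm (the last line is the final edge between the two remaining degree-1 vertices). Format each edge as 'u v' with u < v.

Initial degrees: {1:1, 2:1, 3:1, 4:3, 5:3, 6:1, 7:2, 8:2}
Step 1: smallest deg-1 vertex = 1, p_1 = 5. Add edge {1,5}. Now deg[1]=0, deg[5]=2.
Step 2: smallest deg-1 vertex = 2, p_2 = 8. Add edge {2,8}. Now deg[2]=0, deg[8]=1.
Step 3: smallest deg-1 vertex = 3, p_3 = 7. Add edge {3,7}. Now deg[3]=0, deg[7]=1.
Step 4: smallest deg-1 vertex = 6, p_4 = 5. Add edge {5,6}. Now deg[6]=0, deg[5]=1.
Step 5: smallest deg-1 vertex = 5, p_5 = 4. Add edge {4,5}. Now deg[5]=0, deg[4]=2.
Step 6: smallest deg-1 vertex = 7, p_6 = 4. Add edge {4,7}. Now deg[7]=0, deg[4]=1.
Final: two remaining deg-1 vertices are 4, 8. Add edge {4,8}.

Answer: 1 5
2 8
3 7
5 6
4 5
4 7
4 8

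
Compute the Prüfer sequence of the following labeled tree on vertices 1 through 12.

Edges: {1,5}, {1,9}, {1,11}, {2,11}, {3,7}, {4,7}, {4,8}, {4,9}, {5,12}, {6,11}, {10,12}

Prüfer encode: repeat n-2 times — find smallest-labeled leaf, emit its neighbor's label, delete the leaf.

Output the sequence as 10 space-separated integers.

Answer: 11 7 11 4 4 9 1 12 1 5

Derivation:
Step 1: leaves = {2,3,6,8,10}. Remove smallest leaf 2, emit neighbor 11.
Step 2: leaves = {3,6,8,10}. Remove smallest leaf 3, emit neighbor 7.
Step 3: leaves = {6,7,8,10}. Remove smallest leaf 6, emit neighbor 11.
Step 4: leaves = {7,8,10,11}. Remove smallest leaf 7, emit neighbor 4.
Step 5: leaves = {8,10,11}. Remove smallest leaf 8, emit neighbor 4.
Step 6: leaves = {4,10,11}. Remove smallest leaf 4, emit neighbor 9.
Step 7: leaves = {9,10,11}. Remove smallest leaf 9, emit neighbor 1.
Step 8: leaves = {10,11}. Remove smallest leaf 10, emit neighbor 12.
Step 9: leaves = {11,12}. Remove smallest leaf 11, emit neighbor 1.
Step 10: leaves = {1,12}. Remove smallest leaf 1, emit neighbor 5.
Done: 2 vertices remain (5, 12). Sequence = [11 7 11 4 4 9 1 12 1 5]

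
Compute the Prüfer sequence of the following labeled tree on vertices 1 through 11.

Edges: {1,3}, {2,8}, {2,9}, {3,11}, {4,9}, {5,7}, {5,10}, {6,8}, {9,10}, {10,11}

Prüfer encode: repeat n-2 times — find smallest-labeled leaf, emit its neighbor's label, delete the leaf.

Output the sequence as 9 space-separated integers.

Answer: 3 11 9 8 5 10 2 9 10

Derivation:
Step 1: leaves = {1,4,6,7}. Remove smallest leaf 1, emit neighbor 3.
Step 2: leaves = {3,4,6,7}. Remove smallest leaf 3, emit neighbor 11.
Step 3: leaves = {4,6,7,11}. Remove smallest leaf 4, emit neighbor 9.
Step 4: leaves = {6,7,11}. Remove smallest leaf 6, emit neighbor 8.
Step 5: leaves = {7,8,11}. Remove smallest leaf 7, emit neighbor 5.
Step 6: leaves = {5,8,11}. Remove smallest leaf 5, emit neighbor 10.
Step 7: leaves = {8,11}. Remove smallest leaf 8, emit neighbor 2.
Step 8: leaves = {2,11}. Remove smallest leaf 2, emit neighbor 9.
Step 9: leaves = {9,11}. Remove smallest leaf 9, emit neighbor 10.
Done: 2 vertices remain (10, 11). Sequence = [3 11 9 8 5 10 2 9 10]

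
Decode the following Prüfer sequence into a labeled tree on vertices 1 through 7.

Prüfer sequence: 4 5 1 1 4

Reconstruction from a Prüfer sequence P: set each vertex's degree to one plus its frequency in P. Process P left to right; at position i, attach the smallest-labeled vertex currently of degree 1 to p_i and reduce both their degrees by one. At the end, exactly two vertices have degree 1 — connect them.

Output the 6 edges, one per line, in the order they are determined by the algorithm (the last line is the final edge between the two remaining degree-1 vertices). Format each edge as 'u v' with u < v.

Initial degrees: {1:3, 2:1, 3:1, 4:3, 5:2, 6:1, 7:1}
Step 1: smallest deg-1 vertex = 2, p_1 = 4. Add edge {2,4}. Now deg[2]=0, deg[4]=2.
Step 2: smallest deg-1 vertex = 3, p_2 = 5. Add edge {3,5}. Now deg[3]=0, deg[5]=1.
Step 3: smallest deg-1 vertex = 5, p_3 = 1. Add edge {1,5}. Now deg[5]=0, deg[1]=2.
Step 4: smallest deg-1 vertex = 6, p_4 = 1. Add edge {1,6}. Now deg[6]=0, deg[1]=1.
Step 5: smallest deg-1 vertex = 1, p_5 = 4. Add edge {1,4}. Now deg[1]=0, deg[4]=1.
Final: two remaining deg-1 vertices are 4, 7. Add edge {4,7}.

Answer: 2 4
3 5
1 5
1 6
1 4
4 7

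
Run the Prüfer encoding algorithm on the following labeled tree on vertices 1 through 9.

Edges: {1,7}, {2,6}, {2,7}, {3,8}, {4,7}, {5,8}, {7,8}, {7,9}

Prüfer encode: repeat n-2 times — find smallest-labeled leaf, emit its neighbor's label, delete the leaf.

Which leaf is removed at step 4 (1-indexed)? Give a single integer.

Step 1: current leaves = {1,3,4,5,6,9}. Remove leaf 1 (neighbor: 7).
Step 2: current leaves = {3,4,5,6,9}. Remove leaf 3 (neighbor: 8).
Step 3: current leaves = {4,5,6,9}. Remove leaf 4 (neighbor: 7).
Step 4: current leaves = {5,6,9}. Remove leaf 5 (neighbor: 8).

Answer: 5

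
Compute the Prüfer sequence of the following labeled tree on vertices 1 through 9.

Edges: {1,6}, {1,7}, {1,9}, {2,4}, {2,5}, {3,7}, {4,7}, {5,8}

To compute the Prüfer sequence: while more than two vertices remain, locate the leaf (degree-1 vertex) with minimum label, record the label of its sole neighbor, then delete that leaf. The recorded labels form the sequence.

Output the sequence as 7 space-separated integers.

Step 1: leaves = {3,6,8,9}. Remove smallest leaf 3, emit neighbor 7.
Step 2: leaves = {6,8,9}. Remove smallest leaf 6, emit neighbor 1.
Step 3: leaves = {8,9}. Remove smallest leaf 8, emit neighbor 5.
Step 4: leaves = {5,9}. Remove smallest leaf 5, emit neighbor 2.
Step 5: leaves = {2,9}. Remove smallest leaf 2, emit neighbor 4.
Step 6: leaves = {4,9}. Remove smallest leaf 4, emit neighbor 7.
Step 7: leaves = {7,9}. Remove smallest leaf 7, emit neighbor 1.
Done: 2 vertices remain (1, 9). Sequence = [7 1 5 2 4 7 1]

Answer: 7 1 5 2 4 7 1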